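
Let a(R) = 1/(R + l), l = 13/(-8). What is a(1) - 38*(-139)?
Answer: 26402/5 ≈ 5280.4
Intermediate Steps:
l = -13/8 (l = 13*(-⅛) = -13/8 ≈ -1.6250)
a(R) = 1/(-13/8 + R) (a(R) = 1/(R - 13/8) = 1/(-13/8 + R))
a(1) - 38*(-139) = 8/(-13 + 8*1) - 38*(-139) = 8/(-13 + 8) + 5282 = 8/(-5) + 5282 = 8*(-⅕) + 5282 = -8/5 + 5282 = 26402/5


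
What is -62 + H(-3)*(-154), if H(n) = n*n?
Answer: -1448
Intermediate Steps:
H(n) = n²
-62 + H(-3)*(-154) = -62 + (-3)²*(-154) = -62 + 9*(-154) = -62 - 1386 = -1448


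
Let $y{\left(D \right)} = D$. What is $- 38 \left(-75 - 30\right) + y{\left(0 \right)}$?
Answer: $3990$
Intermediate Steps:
$- 38 \left(-75 - 30\right) + y{\left(0 \right)} = - 38 \left(-75 - 30\right) + 0 = \left(-38\right) \left(-105\right) + 0 = 3990 + 0 = 3990$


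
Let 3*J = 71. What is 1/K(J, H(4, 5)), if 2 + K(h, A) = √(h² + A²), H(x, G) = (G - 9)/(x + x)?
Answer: 72/20029 + 6*√20173/20029 ≈ 0.046143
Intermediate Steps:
H(x, G) = (-9 + G)/(2*x) (H(x, G) = (-9 + G)/((2*x)) = (-9 + G)*(1/(2*x)) = (-9 + G)/(2*x))
J = 71/3 (J = (⅓)*71 = 71/3 ≈ 23.667)
K(h, A) = -2 + √(A² + h²) (K(h, A) = -2 + √(h² + A²) = -2 + √(A² + h²))
1/K(J, H(4, 5)) = 1/(-2 + √(((½)*(-9 + 5)/4)² + (71/3)²)) = 1/(-2 + √(((½)*(¼)*(-4))² + 5041/9)) = 1/(-2 + √((-½)² + 5041/9)) = 1/(-2 + √(¼ + 5041/9)) = 1/(-2 + √(20173/36)) = 1/(-2 + √20173/6)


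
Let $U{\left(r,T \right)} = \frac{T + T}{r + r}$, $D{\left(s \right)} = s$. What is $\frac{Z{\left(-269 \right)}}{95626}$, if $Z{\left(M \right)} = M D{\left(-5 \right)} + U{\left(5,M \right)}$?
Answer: $\frac{3228}{239065} \approx 0.013503$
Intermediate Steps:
$U{\left(r,T \right)} = \frac{T}{r}$ ($U{\left(r,T \right)} = \frac{2 T}{2 r} = 2 T \frac{1}{2 r} = \frac{T}{r}$)
$Z{\left(M \right)} = - \frac{24 M}{5}$ ($Z{\left(M \right)} = M \left(-5\right) + \frac{M}{5} = - 5 M + M \frac{1}{5} = - 5 M + \frac{M}{5} = - \frac{24 M}{5}$)
$\frac{Z{\left(-269 \right)}}{95626} = \frac{\left(- \frac{24}{5}\right) \left(-269\right)}{95626} = \frac{6456}{5} \cdot \frac{1}{95626} = \frac{3228}{239065}$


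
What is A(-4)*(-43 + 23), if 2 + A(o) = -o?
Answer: -40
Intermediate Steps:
A(o) = -2 - o
A(-4)*(-43 + 23) = (-2 - 1*(-4))*(-43 + 23) = (-2 + 4)*(-20) = 2*(-20) = -40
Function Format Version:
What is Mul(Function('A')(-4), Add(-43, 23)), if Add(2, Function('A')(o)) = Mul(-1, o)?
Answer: -40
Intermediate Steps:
Function('A')(o) = Add(-2, Mul(-1, o))
Mul(Function('A')(-4), Add(-43, 23)) = Mul(Add(-2, Mul(-1, -4)), Add(-43, 23)) = Mul(Add(-2, 4), -20) = Mul(2, -20) = -40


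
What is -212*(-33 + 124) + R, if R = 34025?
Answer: 14733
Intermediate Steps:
-212*(-33 + 124) + R = -212*(-33 + 124) + 34025 = -212*91 + 34025 = -19292 + 34025 = 14733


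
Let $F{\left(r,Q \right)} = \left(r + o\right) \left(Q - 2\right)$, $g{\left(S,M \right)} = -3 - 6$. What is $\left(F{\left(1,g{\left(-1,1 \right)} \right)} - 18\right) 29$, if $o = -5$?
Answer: $754$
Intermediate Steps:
$g{\left(S,M \right)} = -9$ ($g{\left(S,M \right)} = -3 - 6 = -9$)
$F{\left(r,Q \right)} = \left(-5 + r\right) \left(-2 + Q\right)$ ($F{\left(r,Q \right)} = \left(r - 5\right) \left(Q - 2\right) = \left(-5 + r\right) \left(-2 + Q\right)$)
$\left(F{\left(1,g{\left(-1,1 \right)} \right)} - 18\right) 29 = \left(\left(10 - -45 - 2 - 9\right) - 18\right) 29 = \left(\left(10 + 45 - 2 - 9\right) - 18\right) 29 = \left(44 - 18\right) 29 = 26 \cdot 29 = 754$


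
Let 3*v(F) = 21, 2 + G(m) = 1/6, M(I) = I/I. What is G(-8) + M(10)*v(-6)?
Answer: 31/6 ≈ 5.1667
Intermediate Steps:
M(I) = 1
G(m) = -11/6 (G(m) = -2 + 1/6 = -2 + ⅙ = -11/6)
v(F) = 7 (v(F) = (⅓)*21 = 7)
G(-8) + M(10)*v(-6) = -11/6 + 1*7 = -11/6 + 7 = 31/6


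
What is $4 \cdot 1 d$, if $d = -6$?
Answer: $-24$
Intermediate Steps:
$4 \cdot 1 d = 4 \cdot 1 \left(-6\right) = 4 \left(-6\right) = -24$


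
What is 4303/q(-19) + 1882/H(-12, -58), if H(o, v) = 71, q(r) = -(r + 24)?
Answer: -296103/355 ≈ -834.09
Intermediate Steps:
q(r) = -24 - r (q(r) = -(24 + r) = -24 - r)
4303/q(-19) + 1882/H(-12, -58) = 4303/(-24 - 1*(-19)) + 1882/71 = 4303/(-24 + 19) + 1882*(1/71) = 4303/(-5) + 1882/71 = 4303*(-1/5) + 1882/71 = -4303/5 + 1882/71 = -296103/355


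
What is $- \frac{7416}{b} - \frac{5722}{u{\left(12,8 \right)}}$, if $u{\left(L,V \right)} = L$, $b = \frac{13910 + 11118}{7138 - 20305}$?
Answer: $\frac{128568431}{37542} \approx 3424.7$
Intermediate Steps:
$b = - \frac{25028}{13167}$ ($b = \frac{25028}{-13167} = 25028 \left(- \frac{1}{13167}\right) = - \frac{25028}{13167} \approx -1.9008$)
$- \frac{7416}{b} - \frac{5722}{u{\left(12,8 \right)}} = - \frac{7416}{- \frac{25028}{13167}} - \frac{5722}{12} = \left(-7416\right) \left(- \frac{13167}{25028}\right) - \frac{2861}{6} = \frac{24411618}{6257} - \frac{2861}{6} = \frac{128568431}{37542}$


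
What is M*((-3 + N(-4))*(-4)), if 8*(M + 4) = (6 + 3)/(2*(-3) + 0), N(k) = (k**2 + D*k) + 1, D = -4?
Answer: 1005/2 ≈ 502.50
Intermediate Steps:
N(k) = 1 + k**2 - 4*k (N(k) = (k**2 - 4*k) + 1 = 1 + k**2 - 4*k)
M = -67/16 (M = -4 + ((6 + 3)/(2*(-3) + 0))/8 = -4 + (9/(-6 + 0))/8 = -4 + (9/(-6))/8 = -4 + (9*(-1/6))/8 = -4 + (1/8)*(-3/2) = -4 - 3/16 = -67/16 ≈ -4.1875)
M*((-3 + N(-4))*(-4)) = -67*(-3 + (1 + (-4)**2 - 4*(-4)))*(-4)/16 = -67*(-3 + (1 + 16 + 16))*(-4)/16 = -67*(-3 + 33)*(-4)/16 = -1005*(-4)/8 = -67/16*(-120) = 1005/2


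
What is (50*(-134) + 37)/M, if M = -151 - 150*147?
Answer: 6663/22201 ≈ 0.30012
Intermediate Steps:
M = -22201 (M = -151 - 22050 = -22201)
(50*(-134) + 37)/M = (50*(-134) + 37)/(-22201) = (-6700 + 37)*(-1/22201) = -6663*(-1/22201) = 6663/22201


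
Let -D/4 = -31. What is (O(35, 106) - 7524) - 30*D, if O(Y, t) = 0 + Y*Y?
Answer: -10019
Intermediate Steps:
D = 124 (D = -4*(-31) = 124)
O(Y, t) = Y**2 (O(Y, t) = 0 + Y**2 = Y**2)
(O(35, 106) - 7524) - 30*D = (35**2 - 7524) - 30*124 = (1225 - 7524) - 3720 = -6299 - 3720 = -10019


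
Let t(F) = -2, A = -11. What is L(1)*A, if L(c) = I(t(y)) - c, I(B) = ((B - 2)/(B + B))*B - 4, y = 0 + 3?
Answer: 77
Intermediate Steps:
y = 3
I(B) = -5 + B/2 (I(B) = ((-2 + B)/((2*B)))*B - 4 = ((-2 + B)*(1/(2*B)))*B - 4 = ((-2 + B)/(2*B))*B - 4 = (-1 + B/2) - 4 = -5 + B/2)
L(c) = -6 - c (L(c) = (-5 + (½)*(-2)) - c = (-5 - 1) - c = -6 - c)
L(1)*A = (-6 - 1*1)*(-11) = (-6 - 1)*(-11) = -7*(-11) = 77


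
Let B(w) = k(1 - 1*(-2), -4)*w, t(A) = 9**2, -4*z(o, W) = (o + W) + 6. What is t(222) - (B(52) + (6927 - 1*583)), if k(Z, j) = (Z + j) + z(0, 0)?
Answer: -6133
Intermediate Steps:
z(o, W) = -3/2 - W/4 - o/4 (z(o, W) = -((o + W) + 6)/4 = -((W + o) + 6)/4 = -(6 + W + o)/4 = -3/2 - W/4 - o/4)
k(Z, j) = -3/2 + Z + j (k(Z, j) = (Z + j) + (-3/2 - 1/4*0 - 1/4*0) = (Z + j) + (-3/2 + 0 + 0) = (Z + j) - 3/2 = -3/2 + Z + j)
t(A) = 81
B(w) = -5*w/2 (B(w) = (-3/2 + (1 - 1*(-2)) - 4)*w = (-3/2 + (1 + 2) - 4)*w = (-3/2 + 3 - 4)*w = -5*w/2)
t(222) - (B(52) + (6927 - 1*583)) = 81 - (-5/2*52 + (6927 - 1*583)) = 81 - (-130 + (6927 - 583)) = 81 - (-130 + 6344) = 81 - 1*6214 = 81 - 6214 = -6133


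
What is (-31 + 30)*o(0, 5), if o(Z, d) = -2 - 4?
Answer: 6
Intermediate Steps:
o(Z, d) = -6
(-31 + 30)*o(0, 5) = (-31 + 30)*(-6) = -1*(-6) = 6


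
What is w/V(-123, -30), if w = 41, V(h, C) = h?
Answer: -1/3 ≈ -0.33333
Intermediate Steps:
w/V(-123, -30) = 41/(-123) = 41*(-1/123) = -1/3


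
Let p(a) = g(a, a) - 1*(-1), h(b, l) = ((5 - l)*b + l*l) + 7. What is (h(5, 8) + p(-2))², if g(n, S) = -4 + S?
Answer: 2601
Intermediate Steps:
h(b, l) = 7 + l² + b*(5 - l) (h(b, l) = (b*(5 - l) + l²) + 7 = (l² + b*(5 - l)) + 7 = 7 + l² + b*(5 - l))
p(a) = -3 + a (p(a) = (-4 + a) - 1*(-1) = (-4 + a) + 1 = -3 + a)
(h(5, 8) + p(-2))² = ((7 + 8² + 5*5 - 1*5*8) + (-3 - 2))² = ((7 + 64 + 25 - 40) - 5)² = (56 - 5)² = 51² = 2601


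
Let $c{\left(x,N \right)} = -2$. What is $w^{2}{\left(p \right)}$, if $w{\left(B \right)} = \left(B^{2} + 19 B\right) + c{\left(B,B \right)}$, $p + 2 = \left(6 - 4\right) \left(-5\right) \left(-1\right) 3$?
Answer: $1726596$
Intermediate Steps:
$p = 28$ ($p = -2 + \left(6 - 4\right) \left(-5\right) \left(-1\right) 3 = -2 + 2 \cdot 5 \cdot 3 = -2 + 2 \cdot 15 = -2 + 30 = 28$)
$w{\left(B \right)} = -2 + B^{2} + 19 B$ ($w{\left(B \right)} = \left(B^{2} + 19 B\right) - 2 = -2 + B^{2} + 19 B$)
$w^{2}{\left(p \right)} = \left(-2 + 28^{2} + 19 \cdot 28\right)^{2} = \left(-2 + 784 + 532\right)^{2} = 1314^{2} = 1726596$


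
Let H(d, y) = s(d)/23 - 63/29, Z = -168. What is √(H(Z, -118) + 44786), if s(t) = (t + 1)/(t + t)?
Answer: 11*√1161839903637/56028 ≈ 211.62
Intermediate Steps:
s(t) = (1 + t)/(2*t) (s(t) = (1 + t)/((2*t)) = (1 + t)*(1/(2*t)) = (1 + t)/(2*t))
H(d, y) = -63/29 + (1 + d)/(46*d) (H(d, y) = ((1 + d)/(2*d))/23 - 63/29 = ((1 + d)/(2*d))*(1/23) - 63*1/29 = (1 + d)/(46*d) - 63/29 = -63/29 + (1 + d)/(46*d))
√(H(Z, -118) + 44786) = √((1/1334)*(29 - 2869*(-168))/(-168) + 44786) = √((1/1334)*(-1/168)*(29 + 481992) + 44786) = √((1/1334)*(-1/168)*482021 + 44786) = √(-482021/224112 + 44786) = √(10036598011/224112) = 11*√1161839903637/56028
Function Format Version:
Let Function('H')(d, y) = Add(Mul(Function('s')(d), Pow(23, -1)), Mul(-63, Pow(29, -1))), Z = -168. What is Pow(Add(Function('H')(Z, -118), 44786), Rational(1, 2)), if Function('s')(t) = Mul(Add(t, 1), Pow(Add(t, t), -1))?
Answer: Mul(Rational(11, 56028), Pow(1161839903637, Rational(1, 2))) ≈ 211.62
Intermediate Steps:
Function('s')(t) = Mul(Rational(1, 2), Pow(t, -1), Add(1, t)) (Function('s')(t) = Mul(Add(1, t), Pow(Mul(2, t), -1)) = Mul(Add(1, t), Mul(Rational(1, 2), Pow(t, -1))) = Mul(Rational(1, 2), Pow(t, -1), Add(1, t)))
Function('H')(d, y) = Add(Rational(-63, 29), Mul(Rational(1, 46), Pow(d, -1), Add(1, d))) (Function('H')(d, y) = Add(Mul(Mul(Rational(1, 2), Pow(d, -1), Add(1, d)), Pow(23, -1)), Mul(-63, Pow(29, -1))) = Add(Mul(Mul(Rational(1, 2), Pow(d, -1), Add(1, d)), Rational(1, 23)), Mul(-63, Rational(1, 29))) = Add(Mul(Rational(1, 46), Pow(d, -1), Add(1, d)), Rational(-63, 29)) = Add(Rational(-63, 29), Mul(Rational(1, 46), Pow(d, -1), Add(1, d))))
Pow(Add(Function('H')(Z, -118), 44786), Rational(1, 2)) = Pow(Add(Mul(Rational(1, 1334), Pow(-168, -1), Add(29, Mul(-2869, -168))), 44786), Rational(1, 2)) = Pow(Add(Mul(Rational(1, 1334), Rational(-1, 168), Add(29, 481992)), 44786), Rational(1, 2)) = Pow(Add(Mul(Rational(1, 1334), Rational(-1, 168), 482021), 44786), Rational(1, 2)) = Pow(Add(Rational(-482021, 224112), 44786), Rational(1, 2)) = Pow(Rational(10036598011, 224112), Rational(1, 2)) = Mul(Rational(11, 56028), Pow(1161839903637, Rational(1, 2)))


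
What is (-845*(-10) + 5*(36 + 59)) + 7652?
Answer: 16577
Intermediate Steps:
(-845*(-10) + 5*(36 + 59)) + 7652 = (8450 + 5*95) + 7652 = (8450 + 475) + 7652 = 8925 + 7652 = 16577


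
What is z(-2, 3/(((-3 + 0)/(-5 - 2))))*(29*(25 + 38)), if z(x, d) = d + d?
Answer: 25578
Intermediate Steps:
z(x, d) = 2*d
z(-2, 3/(((-3 + 0)/(-5 - 2))))*(29*(25 + 38)) = (2*(3/(((-3 + 0)/(-5 - 2)))))*(29*(25 + 38)) = (2*(3/((-3/(-7)))))*(29*63) = (2*(3/((-3*(-1/7)))))*1827 = (2*(3/(3/7)))*1827 = (2*(3*(7/3)))*1827 = (2*7)*1827 = 14*1827 = 25578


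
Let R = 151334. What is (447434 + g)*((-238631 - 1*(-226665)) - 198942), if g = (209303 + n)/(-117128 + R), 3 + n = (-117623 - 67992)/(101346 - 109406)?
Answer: -433624746020059639/4595006 ≈ -9.4369e+10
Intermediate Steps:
n = 32287/1612 (n = -3 + (-117623 - 67992)/(101346 - 109406) = -3 - 185615/(-8060) = -3 - 185615*(-1/8060) = -3 + 37123/1612 = 32287/1612 ≈ 20.029)
g = 112476241/18380024 (g = (209303 + 32287/1612)/(-117128 + 151334) = (337428723/1612)/34206 = (337428723/1612)*(1/34206) = 112476241/18380024 ≈ 6.1195)
(447434 + g)*((-238631 - 1*(-226665)) - 198942) = (447434 + 112476241/18380024)*((-238631 - 1*(-226665)) - 198942) = 8223960134657*((-238631 + 226665) - 198942)/18380024 = 8223960134657*(-11966 - 198942)/18380024 = (8223960134657/18380024)*(-210908) = -433624746020059639/4595006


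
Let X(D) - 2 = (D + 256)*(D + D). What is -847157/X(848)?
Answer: -847157/1872386 ≈ -0.45245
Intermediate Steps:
X(D) = 2 + 2*D*(256 + D) (X(D) = 2 + (D + 256)*(D + D) = 2 + (256 + D)*(2*D) = 2 + 2*D*(256 + D))
-847157/X(848) = -847157/(2 + 2*848² + 512*848) = -847157/(2 + 2*719104 + 434176) = -847157/(2 + 1438208 + 434176) = -847157/1872386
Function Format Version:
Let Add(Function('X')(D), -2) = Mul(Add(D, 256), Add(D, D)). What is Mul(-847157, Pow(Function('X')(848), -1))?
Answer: Rational(-847157, 1872386) ≈ -0.45245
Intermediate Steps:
Function('X')(D) = Add(2, Mul(2, D, Add(256, D))) (Function('X')(D) = Add(2, Mul(Add(D, 256), Add(D, D))) = Add(2, Mul(Add(256, D), Mul(2, D))) = Add(2, Mul(2, D, Add(256, D))))
Mul(-847157, Pow(Function('X')(848), -1)) = Mul(-847157, Pow(Add(2, Mul(2, Pow(848, 2)), Mul(512, 848)), -1)) = Mul(-847157, Pow(Add(2, Mul(2, 719104), 434176), -1)) = Mul(-847157, Pow(Add(2, 1438208, 434176), -1)) = Mul(-847157, Pow(1872386, -1)) = Mul(-847157, Rational(1, 1872386)) = Rational(-847157, 1872386)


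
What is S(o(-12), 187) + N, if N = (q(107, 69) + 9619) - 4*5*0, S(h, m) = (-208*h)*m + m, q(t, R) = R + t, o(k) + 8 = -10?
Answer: 710110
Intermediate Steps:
o(k) = -18 (o(k) = -8 - 10 = -18)
S(h, m) = m - 208*h*m (S(h, m) = -208*h*m + m = m - 208*h*m)
N = 9795 (N = ((69 + 107) + 9619) - 4*5*0 = (176 + 9619) - 20*0 = 9795 + 0 = 9795)
S(o(-12), 187) + N = 187*(1 - 208*(-18)) + 9795 = 187*(1 + 3744) + 9795 = 187*3745 + 9795 = 700315 + 9795 = 710110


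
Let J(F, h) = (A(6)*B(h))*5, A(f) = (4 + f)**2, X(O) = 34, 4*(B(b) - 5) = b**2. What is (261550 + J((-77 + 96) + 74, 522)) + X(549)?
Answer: 34324584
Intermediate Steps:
B(b) = 5 + b**2/4
J(F, h) = 2500 + 125*h**2 (J(F, h) = ((4 + 6)**2*(5 + h**2/4))*5 = (10**2*(5 + h**2/4))*5 = (100*(5 + h**2/4))*5 = (500 + 25*h**2)*5 = 2500 + 125*h**2)
(261550 + J((-77 + 96) + 74, 522)) + X(549) = (261550 + (2500 + 125*522**2)) + 34 = (261550 + (2500 + 125*272484)) + 34 = (261550 + (2500 + 34060500)) + 34 = (261550 + 34063000) + 34 = 34324550 + 34 = 34324584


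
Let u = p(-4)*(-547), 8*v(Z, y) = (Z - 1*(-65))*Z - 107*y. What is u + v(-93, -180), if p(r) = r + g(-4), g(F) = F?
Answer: 7109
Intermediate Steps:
p(r) = -4 + r (p(r) = r - 4 = -4 + r)
v(Z, y) = -107*y/8 + Z*(65 + Z)/8 (v(Z, y) = ((Z - 1*(-65))*Z - 107*y)/8 = ((Z + 65)*Z - 107*y)/8 = ((65 + Z)*Z - 107*y)/8 = (Z*(65 + Z) - 107*y)/8 = (-107*y + Z*(65 + Z))/8 = -107*y/8 + Z*(65 + Z)/8)
u = 4376 (u = (-4 - 4)*(-547) = -8*(-547) = 4376)
u + v(-93, -180) = 4376 + (-107/8*(-180) + (⅛)*(-93)² + (65/8)*(-93)) = 4376 + (4815/2 + (⅛)*8649 - 6045/8) = 4376 + (4815/2 + 8649/8 - 6045/8) = 4376 + 2733 = 7109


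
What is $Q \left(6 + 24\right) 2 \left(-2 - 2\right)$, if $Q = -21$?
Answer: $5040$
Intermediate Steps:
$Q \left(6 + 24\right) 2 \left(-2 - 2\right) = - 21 \left(6 + 24\right) 2 \left(-2 - 2\right) = \left(-21\right) 30 \cdot 2 \left(-4\right) = \left(-630\right) \left(-8\right) = 5040$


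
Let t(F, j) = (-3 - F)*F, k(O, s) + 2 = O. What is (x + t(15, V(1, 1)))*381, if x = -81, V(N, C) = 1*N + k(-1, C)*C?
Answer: -133731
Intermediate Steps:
k(O, s) = -2 + O
V(N, C) = N - 3*C (V(N, C) = 1*N + (-2 - 1)*C = N - 3*C)
t(F, j) = F*(-3 - F)
(x + t(15, V(1, 1)))*381 = (-81 - 1*15*(3 + 15))*381 = (-81 - 1*15*18)*381 = (-81 - 270)*381 = -351*381 = -133731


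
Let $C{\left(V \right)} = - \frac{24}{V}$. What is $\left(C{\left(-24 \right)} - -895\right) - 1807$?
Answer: $-911$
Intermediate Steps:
$\left(C{\left(-24 \right)} - -895\right) - 1807 = \left(- \frac{24}{-24} - -895\right) - 1807 = \left(\left(-24\right) \left(- \frac{1}{24}\right) + 895\right) - 1807 = \left(1 + 895\right) - 1807 = 896 - 1807 = -911$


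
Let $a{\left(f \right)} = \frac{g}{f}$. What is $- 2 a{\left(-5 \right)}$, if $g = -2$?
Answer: $- \frac{4}{5} \approx -0.8$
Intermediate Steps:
$a{\left(f \right)} = - \frac{2}{f}$
$- 2 a{\left(-5 \right)} = - 2 \left(- \frac{2}{-5}\right) = - 2 \left(\left(-2\right) \left(- \frac{1}{5}\right)\right) = \left(-2\right) \frac{2}{5} = - \frac{4}{5}$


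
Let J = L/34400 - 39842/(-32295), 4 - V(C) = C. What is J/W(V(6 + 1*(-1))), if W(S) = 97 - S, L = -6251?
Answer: 233737751/21774580800 ≈ 0.010734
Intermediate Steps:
V(C) = 4 - C
J = 233737751/222189600 (J = -6251/34400 - 39842/(-32295) = -6251*1/34400 - 39842*(-1/32295) = -6251/34400 + 39842/32295 = 233737751/222189600 ≈ 1.0520)
J/W(V(6 + 1*(-1))) = 233737751/(222189600*(97 - (4 - (6 + 1*(-1))))) = 233737751/(222189600*(97 - (4 - (6 - 1)))) = 233737751/(222189600*(97 - (4 - 1*5))) = 233737751/(222189600*(97 - (4 - 5))) = 233737751/(222189600*(97 - 1*(-1))) = 233737751/(222189600*(97 + 1)) = (233737751/222189600)/98 = (233737751/222189600)*(1/98) = 233737751/21774580800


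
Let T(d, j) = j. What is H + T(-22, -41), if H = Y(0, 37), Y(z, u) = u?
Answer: -4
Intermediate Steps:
H = 37
H + T(-22, -41) = 37 - 41 = -4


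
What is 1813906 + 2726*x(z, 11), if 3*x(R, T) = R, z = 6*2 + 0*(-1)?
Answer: 1824810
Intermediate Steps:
z = 12 (z = 12 + 0 = 12)
x(R, T) = R/3
1813906 + 2726*x(z, 11) = 1813906 + 2726*((⅓)*12) = 1813906 + 2726*4 = 1813906 + 10904 = 1824810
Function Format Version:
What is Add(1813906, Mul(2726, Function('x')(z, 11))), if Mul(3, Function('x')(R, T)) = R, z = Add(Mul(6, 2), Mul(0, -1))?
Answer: 1824810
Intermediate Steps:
z = 12 (z = Add(12, 0) = 12)
Function('x')(R, T) = Mul(Rational(1, 3), R)
Add(1813906, Mul(2726, Function('x')(z, 11))) = Add(1813906, Mul(2726, Mul(Rational(1, 3), 12))) = Add(1813906, Mul(2726, 4)) = Add(1813906, 10904) = 1824810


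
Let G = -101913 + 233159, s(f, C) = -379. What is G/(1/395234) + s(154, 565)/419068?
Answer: 21738264731261973/419068 ≈ 5.1873e+10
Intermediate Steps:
G = 131246
G/(1/395234) + s(154, 565)/419068 = 131246/(1/395234) - 379/419068 = 131246/(1/395234) - 379*1/419068 = 131246*395234 - 379/419068 = 51872881564 - 379/419068 = 21738264731261973/419068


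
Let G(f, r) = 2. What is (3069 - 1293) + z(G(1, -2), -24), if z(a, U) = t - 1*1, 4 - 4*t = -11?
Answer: 7115/4 ≈ 1778.8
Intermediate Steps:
t = 15/4 (t = 1 - ¼*(-11) = 1 + 11/4 = 15/4 ≈ 3.7500)
z(a, U) = 11/4 (z(a, U) = 15/4 - 1*1 = 15/4 - 1 = 11/4)
(3069 - 1293) + z(G(1, -2), -24) = (3069 - 1293) + 11/4 = 1776 + 11/4 = 7115/4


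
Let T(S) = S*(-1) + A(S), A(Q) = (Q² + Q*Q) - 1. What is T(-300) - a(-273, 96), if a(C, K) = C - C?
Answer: 180299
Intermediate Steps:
a(C, K) = 0
A(Q) = -1 + 2*Q² (A(Q) = (Q² + Q²) - 1 = 2*Q² - 1 = -1 + 2*Q²)
T(S) = -1 - S + 2*S² (T(S) = S*(-1) + (-1 + 2*S²) = -S + (-1 + 2*S²) = -1 - S + 2*S²)
T(-300) - a(-273, 96) = (-1 - 1*(-300) + 2*(-300)²) - 1*0 = (-1 + 300 + 2*90000) + 0 = (-1 + 300 + 180000) + 0 = 180299 + 0 = 180299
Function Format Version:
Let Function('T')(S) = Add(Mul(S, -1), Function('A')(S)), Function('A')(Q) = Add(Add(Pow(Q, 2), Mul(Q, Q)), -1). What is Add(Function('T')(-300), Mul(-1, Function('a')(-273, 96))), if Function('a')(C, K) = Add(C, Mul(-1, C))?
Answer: 180299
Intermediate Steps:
Function('a')(C, K) = 0
Function('A')(Q) = Add(-1, Mul(2, Pow(Q, 2))) (Function('A')(Q) = Add(Add(Pow(Q, 2), Pow(Q, 2)), -1) = Add(Mul(2, Pow(Q, 2)), -1) = Add(-1, Mul(2, Pow(Q, 2))))
Function('T')(S) = Add(-1, Mul(-1, S), Mul(2, Pow(S, 2))) (Function('T')(S) = Add(Mul(S, -1), Add(-1, Mul(2, Pow(S, 2)))) = Add(Mul(-1, S), Add(-1, Mul(2, Pow(S, 2)))) = Add(-1, Mul(-1, S), Mul(2, Pow(S, 2))))
Add(Function('T')(-300), Mul(-1, Function('a')(-273, 96))) = Add(Add(-1, Mul(-1, -300), Mul(2, Pow(-300, 2))), Mul(-1, 0)) = Add(Add(-1, 300, Mul(2, 90000)), 0) = Add(Add(-1, 300, 180000), 0) = Add(180299, 0) = 180299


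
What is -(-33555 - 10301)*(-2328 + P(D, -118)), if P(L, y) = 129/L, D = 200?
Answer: -2551712022/25 ≈ -1.0207e+8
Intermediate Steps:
-(-33555 - 10301)*(-2328 + P(D, -118)) = -(-33555 - 10301)*(-2328 + 129/200) = -(-43856)*(-2328 + 129*(1/200)) = -(-43856)*(-2328 + 129/200) = -(-43856)*(-465471)/200 = -1*2551712022/25 = -2551712022/25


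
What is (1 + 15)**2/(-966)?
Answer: -128/483 ≈ -0.26501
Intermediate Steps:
(1 + 15)**2/(-966) = 16**2*(-1/966) = 256*(-1/966) = -128/483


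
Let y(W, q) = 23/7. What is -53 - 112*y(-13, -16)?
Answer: -421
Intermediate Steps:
y(W, q) = 23/7 (y(W, q) = 23*(⅐) = 23/7)
-53 - 112*y(-13, -16) = -53 - 112*23/7 = -53 - 368 = -421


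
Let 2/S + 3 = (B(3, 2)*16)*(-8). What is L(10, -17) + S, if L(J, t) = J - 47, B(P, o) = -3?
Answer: -14095/381 ≈ -36.995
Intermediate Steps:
L(J, t) = -47 + J
S = 2/381 (S = 2/(-3 - 3*16*(-8)) = 2/(-3 - 48*(-8)) = 2/(-3 + 384) = 2/381 ≈ 0.0052493)
L(10, -17) + S = (-47 + 10) + 2/381 = -37 + 2/381 = -14095/381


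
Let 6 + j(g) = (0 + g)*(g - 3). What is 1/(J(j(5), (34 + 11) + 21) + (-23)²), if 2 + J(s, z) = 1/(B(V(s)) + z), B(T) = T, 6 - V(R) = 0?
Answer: 72/37945 ≈ 0.0018975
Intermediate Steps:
V(R) = 6 (V(R) = 6 - 1*0 = 6 + 0 = 6)
j(g) = -6 + g*(-3 + g) (j(g) = -6 + (0 + g)*(g - 3) = -6 + g*(-3 + g))
J(s, z) = -2 + 1/(6 + z)
1/(J(j(5), (34 + 11) + 21) + (-23)²) = 1/((-11 - 2*((34 + 11) + 21))/(6 + ((34 + 11) + 21)) + (-23)²) = 1/((-11 - 2*(45 + 21))/(6 + (45 + 21)) + 529) = 1/((-11 - 2*66)/(6 + 66) + 529) = 1/((-11 - 132)/72 + 529) = 1/((1/72)*(-143) + 529) = 1/(-143/72 + 529) = 1/(37945/72) = 72/37945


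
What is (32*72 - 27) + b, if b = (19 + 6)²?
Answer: 2902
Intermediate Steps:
b = 625 (b = 25² = 625)
(32*72 - 27) + b = (32*72 - 27) + 625 = (2304 - 27) + 625 = 2277 + 625 = 2902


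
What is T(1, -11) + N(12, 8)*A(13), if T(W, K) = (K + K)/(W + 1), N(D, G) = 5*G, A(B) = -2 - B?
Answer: -611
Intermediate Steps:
T(W, K) = 2*K/(1 + W) (T(W, K) = (2*K)/(1 + W) = 2*K/(1 + W))
T(1, -11) + N(12, 8)*A(13) = 2*(-11)/(1 + 1) + (5*8)*(-2 - 1*13) = 2*(-11)/2 + 40*(-2 - 13) = 2*(-11)*(½) + 40*(-15) = -11 - 600 = -611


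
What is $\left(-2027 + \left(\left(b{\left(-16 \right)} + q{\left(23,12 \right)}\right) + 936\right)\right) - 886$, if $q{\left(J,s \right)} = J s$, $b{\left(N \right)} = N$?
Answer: $-1717$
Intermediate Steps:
$\left(-2027 + \left(\left(b{\left(-16 \right)} + q{\left(23,12 \right)}\right) + 936\right)\right) - 886 = \left(-2027 + \left(\left(-16 + 23 \cdot 12\right) + 936\right)\right) - 886 = \left(-2027 + \left(\left(-16 + 276\right) + 936\right)\right) - 886 = \left(-2027 + \left(260 + 936\right)\right) - 886 = \left(-2027 + 1196\right) - 886 = -831 - 886 = -1717$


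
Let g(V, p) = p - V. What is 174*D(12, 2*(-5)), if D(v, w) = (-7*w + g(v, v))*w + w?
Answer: -123540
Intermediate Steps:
D(v, w) = w - 7*w² (D(v, w) = (-7*w + (v - v))*w + w = (-7*w + 0)*w + w = (-7*w)*w + w = -7*w² + w = w - 7*w²)
174*D(12, 2*(-5)) = 174*((2*(-5))*(1 - 14*(-5))) = 174*(-10*(1 - 7*(-10))) = 174*(-10*(1 + 70)) = 174*(-10*71) = 174*(-710) = -123540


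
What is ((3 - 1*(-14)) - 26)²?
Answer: 81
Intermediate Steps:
((3 - 1*(-14)) - 26)² = ((3 + 14) - 26)² = (17 - 26)² = (-9)² = 81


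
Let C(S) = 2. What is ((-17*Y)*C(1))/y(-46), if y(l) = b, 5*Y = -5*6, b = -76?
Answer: -51/19 ≈ -2.6842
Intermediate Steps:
Y = -6 (Y = (-5*6)/5 = (1/5)*(-30) = -6)
y(l) = -76
((-17*Y)*C(1))/y(-46) = (-17*(-6)*2)/(-76) = (102*2)*(-1/76) = 204*(-1/76) = -51/19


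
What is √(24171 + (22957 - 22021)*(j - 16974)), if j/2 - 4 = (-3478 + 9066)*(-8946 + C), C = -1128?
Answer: I*√105397310469 ≈ 3.2465e+5*I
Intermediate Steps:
j = -112587016 (j = 8 + 2*((-3478 + 9066)*(-8946 - 1128)) = 8 + 2*(5588*(-10074)) = 8 + 2*(-56293512) = 8 - 112587024 = -112587016)
√(24171 + (22957 - 22021)*(j - 16974)) = √(24171 + (22957 - 22021)*(-112587016 - 16974)) = √(24171 + 936*(-112603990)) = √(24171 - 105397334640) = √(-105397310469) = I*√105397310469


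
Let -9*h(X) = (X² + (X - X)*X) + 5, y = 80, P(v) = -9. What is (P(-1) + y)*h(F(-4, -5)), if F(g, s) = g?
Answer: -497/3 ≈ -165.67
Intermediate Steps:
h(X) = -5/9 - X²/9 (h(X) = -((X² + (X - X)*X) + 5)/9 = -((X² + 0*X) + 5)/9 = -((X² + 0) + 5)/9 = -(X² + 5)/9 = -(5 + X²)/9 = -5/9 - X²/9)
(P(-1) + y)*h(F(-4, -5)) = (-9 + 80)*(-5/9 - ⅑*(-4)²) = 71*(-5/9 - ⅑*16) = 71*(-5/9 - 16/9) = 71*(-7/3) = -497/3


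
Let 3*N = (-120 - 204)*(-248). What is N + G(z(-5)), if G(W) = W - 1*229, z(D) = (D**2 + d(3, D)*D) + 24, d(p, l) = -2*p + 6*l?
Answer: 26784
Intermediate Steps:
N = 26784 (N = ((-120 - 204)*(-248))/3 = (-324*(-248))/3 = (1/3)*80352 = 26784)
z(D) = 24 + D**2 + D*(-6 + 6*D) (z(D) = (D**2 + (-2*3 + 6*D)*D) + 24 = (D**2 + (-6 + 6*D)*D) + 24 = (D**2 + D*(-6 + 6*D)) + 24 = 24 + D**2 + D*(-6 + 6*D))
G(W) = -229 + W (G(W) = W - 229 = -229 + W)
N + G(z(-5)) = 26784 + (-229 + (24 - 6*(-5) + 7*(-5)**2)) = 26784 + (-229 + (24 + 30 + 7*25)) = 26784 + (-229 + (24 + 30 + 175)) = 26784 + (-229 + 229) = 26784 + 0 = 26784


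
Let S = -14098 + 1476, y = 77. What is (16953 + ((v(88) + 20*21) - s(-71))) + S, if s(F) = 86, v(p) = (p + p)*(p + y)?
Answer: 33705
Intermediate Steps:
v(p) = 2*p*(77 + p) (v(p) = (p + p)*(p + 77) = (2*p)*(77 + p) = 2*p*(77 + p))
S = -12622
(16953 + ((v(88) + 20*21) - s(-71))) + S = (16953 + ((2*88*(77 + 88) + 20*21) - 1*86)) - 12622 = (16953 + ((2*88*165 + 420) - 86)) - 12622 = (16953 + ((29040 + 420) - 86)) - 12622 = (16953 + (29460 - 86)) - 12622 = (16953 + 29374) - 12622 = 46327 - 12622 = 33705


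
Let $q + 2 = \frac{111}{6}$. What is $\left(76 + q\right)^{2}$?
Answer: $\frac{34225}{4} \approx 8556.3$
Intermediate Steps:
$q = \frac{33}{2}$ ($q = -2 + \frac{111}{6} = -2 + 111 \cdot \frac{1}{6} = -2 + \frac{37}{2} = \frac{33}{2} \approx 16.5$)
$\left(76 + q\right)^{2} = \left(76 + \frac{33}{2}\right)^{2} = \left(\frac{185}{2}\right)^{2} = \frac{34225}{4}$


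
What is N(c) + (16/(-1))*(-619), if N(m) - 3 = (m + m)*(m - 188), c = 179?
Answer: 6685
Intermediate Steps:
N(m) = 3 + 2*m*(-188 + m) (N(m) = 3 + (m + m)*(m - 188) = 3 + (2*m)*(-188 + m) = 3 + 2*m*(-188 + m))
N(c) + (16/(-1))*(-619) = (3 - 376*179 + 2*179²) + (16/(-1))*(-619) = (3 - 67304 + 2*32041) + (16*(-1))*(-619) = (3 - 67304 + 64082) - 16*(-619) = -3219 + 9904 = 6685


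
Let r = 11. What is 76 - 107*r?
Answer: -1101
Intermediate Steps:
76 - 107*r = 76 - 107*11 = 76 - 1177 = -1101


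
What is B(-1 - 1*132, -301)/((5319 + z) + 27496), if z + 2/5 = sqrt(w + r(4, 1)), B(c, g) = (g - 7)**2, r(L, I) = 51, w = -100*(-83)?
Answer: 5558793240/1922838611 - 169400*sqrt(8351)/1922838611 ≈ 2.8829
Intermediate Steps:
w = 8300
B(c, g) = (-7 + g)**2
z = -2/5 + sqrt(8351) (z = -2/5 + sqrt(8300 + 51) = -2/5 + sqrt(8351) ≈ 90.984)
B(-1 - 1*132, -301)/((5319 + z) + 27496) = (-7 - 301)**2/((5319 + (-2/5 + sqrt(8351))) + 27496) = (-308)**2/((26593/5 + sqrt(8351)) + 27496) = 94864/(164073/5 + sqrt(8351))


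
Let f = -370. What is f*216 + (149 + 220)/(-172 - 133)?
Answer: -24375969/305 ≈ -79921.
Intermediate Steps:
f*216 + (149 + 220)/(-172 - 133) = -370*216 + (149 + 220)/(-172 - 133) = -79920 + 369/(-305) = -79920 + 369*(-1/305) = -79920 - 369/305 = -24375969/305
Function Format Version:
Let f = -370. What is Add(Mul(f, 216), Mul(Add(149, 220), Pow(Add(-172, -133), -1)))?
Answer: Rational(-24375969, 305) ≈ -79921.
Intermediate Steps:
Add(Mul(f, 216), Mul(Add(149, 220), Pow(Add(-172, -133), -1))) = Add(Mul(-370, 216), Mul(Add(149, 220), Pow(Add(-172, -133), -1))) = Add(-79920, Mul(369, Pow(-305, -1))) = Add(-79920, Mul(369, Rational(-1, 305))) = Add(-79920, Rational(-369, 305)) = Rational(-24375969, 305)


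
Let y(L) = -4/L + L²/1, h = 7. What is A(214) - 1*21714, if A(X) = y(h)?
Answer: -151659/7 ≈ -21666.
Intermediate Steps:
y(L) = L² - 4/L (y(L) = -4/L + L²*1 = -4/L + L² = L² - 4/L)
A(X) = 339/7 (A(X) = (-4 + 7³)/7 = (-4 + 343)/7 = (⅐)*339 = 339/7)
A(214) - 1*21714 = 339/7 - 1*21714 = 339/7 - 21714 = -151659/7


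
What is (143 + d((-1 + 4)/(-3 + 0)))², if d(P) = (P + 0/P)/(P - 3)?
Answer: 328329/16 ≈ 20521.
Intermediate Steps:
d(P) = P/(-3 + P) (d(P) = (P + 0)/(-3 + P) = P/(-3 + P))
(143 + d((-1 + 4)/(-3 + 0)))² = (143 + ((-1 + 4)/(-3 + 0))/(-3 + (-1 + 4)/(-3 + 0)))² = (143 + (3/(-3))/(-3 + 3/(-3)))² = (143 + (3*(-⅓))/(-3 + 3*(-⅓)))² = (143 - 1/(-3 - 1))² = (143 - 1/(-4))² = (143 - 1*(-¼))² = (143 + ¼)² = (573/4)² = 328329/16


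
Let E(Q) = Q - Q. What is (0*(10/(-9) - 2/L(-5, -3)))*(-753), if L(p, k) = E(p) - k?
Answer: 0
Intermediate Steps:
E(Q) = 0
L(p, k) = -k (L(p, k) = 0 - k = -k)
(0*(10/(-9) - 2/L(-5, -3)))*(-753) = (0*(10/(-9) - 2/((-1*(-3)))))*(-753) = (0*(10*(-1/9) - 2/3))*(-753) = (0*(-10/9 - 2*1/3))*(-753) = (0*(-10/9 - 2/3))*(-753) = (0*(-16/9))*(-753) = 0*(-753) = 0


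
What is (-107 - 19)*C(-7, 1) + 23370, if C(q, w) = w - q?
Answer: 22362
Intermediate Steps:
(-107 - 19)*C(-7, 1) + 23370 = (-107 - 19)*(1 - 1*(-7)) + 23370 = -126*(1 + 7) + 23370 = -126*8 + 23370 = -1008 + 23370 = 22362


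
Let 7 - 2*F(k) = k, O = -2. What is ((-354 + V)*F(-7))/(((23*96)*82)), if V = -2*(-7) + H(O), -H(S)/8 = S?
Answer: -189/15088 ≈ -0.012527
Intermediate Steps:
H(S) = -8*S
F(k) = 7/2 - k/2
V = 30 (V = -2*(-7) - 8*(-2) = 14 + 16 = 30)
((-354 + V)*F(-7))/(((23*96)*82)) = ((-354 + 30)*(7/2 - ½*(-7)))/(((23*96)*82)) = (-324*(7/2 + 7/2))/((2208*82)) = -324*7/181056 = -2268*1/181056 = -189/15088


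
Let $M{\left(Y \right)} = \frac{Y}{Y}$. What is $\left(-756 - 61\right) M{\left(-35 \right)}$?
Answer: $-817$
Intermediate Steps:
$M{\left(Y \right)} = 1$
$\left(-756 - 61\right) M{\left(-35 \right)} = \left(-756 - 61\right) 1 = \left(-817\right) 1 = -817$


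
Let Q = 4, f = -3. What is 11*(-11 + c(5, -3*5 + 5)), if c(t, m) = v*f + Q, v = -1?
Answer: -44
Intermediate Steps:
c(t, m) = 7 (c(t, m) = -1*(-3) + 4 = 3 + 4 = 7)
11*(-11 + c(5, -3*5 + 5)) = 11*(-11 + 7) = 11*(-4) = -44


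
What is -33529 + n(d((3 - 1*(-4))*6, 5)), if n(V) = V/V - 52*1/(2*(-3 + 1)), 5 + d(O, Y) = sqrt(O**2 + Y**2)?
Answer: -33515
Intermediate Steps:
d(O, Y) = -5 + sqrt(O**2 + Y**2)
n(V) = 14 (n(V) = 1 - 52/((-2*2)) = 1 - 52/(-4) = 1 - 52*(-1/4) = 1 + 13 = 14)
-33529 + n(d((3 - 1*(-4))*6, 5)) = -33529 + 14 = -33515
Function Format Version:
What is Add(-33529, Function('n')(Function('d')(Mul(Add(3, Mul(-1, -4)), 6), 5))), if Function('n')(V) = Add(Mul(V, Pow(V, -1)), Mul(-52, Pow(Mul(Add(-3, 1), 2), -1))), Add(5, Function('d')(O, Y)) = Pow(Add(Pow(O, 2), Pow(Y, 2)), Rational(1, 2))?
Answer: -33515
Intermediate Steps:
Function('d')(O, Y) = Add(-5, Pow(Add(Pow(O, 2), Pow(Y, 2)), Rational(1, 2)))
Function('n')(V) = 14 (Function('n')(V) = Add(1, Mul(-52, Pow(Mul(-2, 2), -1))) = Add(1, Mul(-52, Pow(-4, -1))) = Add(1, Mul(-52, Rational(-1, 4))) = Add(1, 13) = 14)
Add(-33529, Function('n')(Function('d')(Mul(Add(3, Mul(-1, -4)), 6), 5))) = Add(-33529, 14) = -33515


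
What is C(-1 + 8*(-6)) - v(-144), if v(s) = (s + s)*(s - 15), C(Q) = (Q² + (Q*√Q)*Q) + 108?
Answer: -43283 + 16807*I ≈ -43283.0 + 16807.0*I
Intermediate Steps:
C(Q) = 108 + Q² + Q^(5/2) (C(Q) = (Q² + Q^(3/2)*Q) + 108 = (Q² + Q^(5/2)) + 108 = 108 + Q² + Q^(5/2))
v(s) = 2*s*(-15 + s) (v(s) = (2*s)*(-15 + s) = 2*s*(-15 + s))
C(-1 + 8*(-6)) - v(-144) = (108 + (-1 + 8*(-6))² + (-1 + 8*(-6))^(5/2)) - 2*(-144)*(-15 - 144) = (108 + (-1 - 48)² + (-1 - 48)^(5/2)) - 2*(-144)*(-159) = (108 + (-49)² + (-49)^(5/2)) - 1*45792 = (108 + 2401 + 16807*I) - 45792 = (2509 + 16807*I) - 45792 = -43283 + 16807*I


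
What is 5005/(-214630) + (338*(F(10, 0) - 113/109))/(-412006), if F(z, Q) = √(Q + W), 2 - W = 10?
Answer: -1665924885/74144187754 - 338*I*√2/206003 ≈ -0.022469 - 0.0023204*I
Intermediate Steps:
W = -8 (W = 2 - 1*10 = 2 - 10 = -8)
F(z, Q) = √(-8 + Q) (F(z, Q) = √(Q - 8) = √(-8 + Q))
5005/(-214630) + (338*(F(10, 0) - 113/109))/(-412006) = 5005/(-214630) + (338*(√(-8 + 0) - 113/109))/(-412006) = 5005*(-1/214630) + (338*(√(-8) - 113*1/109))*(-1/412006) = -77/3302 + (338*(2*I*√2 - 113/109))*(-1/412006) = -77/3302 + (338*(-113/109 + 2*I*√2))*(-1/412006) = -77/3302 + (-38194/109 + 676*I*√2)*(-1/412006) = -77/3302 + (19097/22454327 - 338*I*√2/206003) = -1665924885/74144187754 - 338*I*√2/206003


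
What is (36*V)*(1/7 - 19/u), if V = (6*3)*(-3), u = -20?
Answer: -74358/35 ≈ -2124.5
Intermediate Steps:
V = -54 (V = 18*(-3) = -54)
(36*V)*(1/7 - 19/u) = (36*(-54))*(1/7 - 19/(-20)) = -1944*(1*(⅐) - 19*(-1/20)) = -1944*(⅐ + 19/20) = -1944*153/140 = -74358/35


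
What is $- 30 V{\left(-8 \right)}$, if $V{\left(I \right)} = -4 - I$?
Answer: $-120$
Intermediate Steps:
$- 30 V{\left(-8 \right)} = - 30 \left(-4 - -8\right) = - 30 \left(-4 + 8\right) = \left(-30\right) 4 = -120$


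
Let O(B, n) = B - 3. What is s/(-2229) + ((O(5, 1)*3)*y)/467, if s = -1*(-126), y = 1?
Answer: -15156/346981 ≈ -0.043680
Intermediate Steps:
O(B, n) = -3 + B
s = 126
s/(-2229) + ((O(5, 1)*3)*y)/467 = 126/(-2229) + (((-3 + 5)*3)*1)/467 = 126*(-1/2229) + ((2*3)*1)*(1/467) = -42/743 + (6*1)*(1/467) = -42/743 + 6*(1/467) = -42/743 + 6/467 = -15156/346981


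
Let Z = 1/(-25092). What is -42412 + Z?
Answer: -1064201905/25092 ≈ -42412.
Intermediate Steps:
Z = -1/25092 ≈ -3.9853e-5
-42412 + Z = -42412 - 1/25092 = -1064201905/25092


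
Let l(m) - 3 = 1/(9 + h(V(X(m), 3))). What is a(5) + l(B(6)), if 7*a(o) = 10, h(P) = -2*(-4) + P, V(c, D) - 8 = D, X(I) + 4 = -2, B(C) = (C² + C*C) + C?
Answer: 125/28 ≈ 4.4643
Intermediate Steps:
B(C) = C + 2*C² (B(C) = (C² + C²) + C = 2*C² + C = C + 2*C²)
X(I) = -6 (X(I) = -4 - 2 = -6)
V(c, D) = 8 + D
h(P) = 8 + P
a(o) = 10/7 (a(o) = (⅐)*10 = 10/7)
l(m) = 85/28 (l(m) = 3 + 1/(9 + (8 + (8 + 3))) = 3 + 1/(9 + (8 + 11)) = 3 + 1/(9 + 19) = 3 + 1/28 = 85/28)
a(5) + l(B(6)) = 10/7 + 85/28 = 125/28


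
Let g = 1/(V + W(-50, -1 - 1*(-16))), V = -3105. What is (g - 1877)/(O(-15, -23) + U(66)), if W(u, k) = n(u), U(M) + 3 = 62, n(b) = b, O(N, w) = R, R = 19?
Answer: -2960968/123045 ≈ -24.064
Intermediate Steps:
O(N, w) = 19
U(M) = 59 (U(M) = -3 + 62 = 59)
W(u, k) = u
g = -1/3155 (g = 1/(-3105 - 50) = 1/(-3155) = -1/3155 ≈ -0.00031696)
(g - 1877)/(O(-15, -23) + U(66)) = (-1/3155 - 1877)/(19 + 59) = -5921936/3155/78 = -5921936/3155*1/78 = -2960968/123045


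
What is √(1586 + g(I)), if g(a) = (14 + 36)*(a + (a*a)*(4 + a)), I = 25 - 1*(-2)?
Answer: √1132886 ≈ 1064.4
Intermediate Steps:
I = 27 (I = 25 + 2 = 27)
g(a) = 50*a + 50*a²*(4 + a) (g(a) = 50*(a + a²*(4 + a)) = 50*a + 50*a²*(4 + a))
√(1586 + g(I)) = √(1586 + 50*27*(1 + 27² + 4*27)) = √(1586 + 50*27*(1 + 729 + 108)) = √(1586 + 50*27*838) = √(1586 + 1131300) = √1132886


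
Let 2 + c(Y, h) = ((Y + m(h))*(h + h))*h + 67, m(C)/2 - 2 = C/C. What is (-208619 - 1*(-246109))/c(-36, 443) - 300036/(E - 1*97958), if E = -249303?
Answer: 703973516122/817790973475 ≈ 0.86082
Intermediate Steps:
m(C) = 6 (m(C) = 4 + 2*(C/C) = 4 + 2*1 = 4 + 2 = 6)
c(Y, h) = 65 + 2*h²*(6 + Y) (c(Y, h) = -2 + (((Y + 6)*(h + h))*h + 67) = -2 + (((6 + Y)*(2*h))*h + 67) = -2 + ((2*h*(6 + Y))*h + 67) = -2 + (2*h²*(6 + Y) + 67) = -2 + (67 + 2*h²*(6 + Y)) = 65 + 2*h²*(6 + Y))
(-208619 - 1*(-246109))/c(-36, 443) - 300036/(E - 1*97958) = (-208619 - 1*(-246109))/(65 + 12*443² + 2*(-36)*443²) - 300036/(-249303 - 1*97958) = (-208619 + 246109)/(65 + 12*196249 + 2*(-36)*196249) - 300036/(-249303 - 97958) = 37490/(65 + 2354988 - 14129928) - 300036/(-347261) = 37490/(-11774875) - 300036*(-1/347261) = 37490*(-1/11774875) + 300036/347261 = -7498/2354975 + 300036/347261 = 703973516122/817790973475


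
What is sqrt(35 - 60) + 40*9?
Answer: 360 + 5*I ≈ 360.0 + 5.0*I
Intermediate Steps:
sqrt(35 - 60) + 40*9 = sqrt(-25) + 360 = 5*I + 360 = 360 + 5*I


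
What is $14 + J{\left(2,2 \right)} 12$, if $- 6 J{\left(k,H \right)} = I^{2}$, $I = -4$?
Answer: $-18$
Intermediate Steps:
$J{\left(k,H \right)} = - \frac{8}{3}$ ($J{\left(k,H \right)} = - \frac{\left(-4\right)^{2}}{6} = \left(- \frac{1}{6}\right) 16 = - \frac{8}{3}$)
$14 + J{\left(2,2 \right)} 12 = 14 - 32 = -18$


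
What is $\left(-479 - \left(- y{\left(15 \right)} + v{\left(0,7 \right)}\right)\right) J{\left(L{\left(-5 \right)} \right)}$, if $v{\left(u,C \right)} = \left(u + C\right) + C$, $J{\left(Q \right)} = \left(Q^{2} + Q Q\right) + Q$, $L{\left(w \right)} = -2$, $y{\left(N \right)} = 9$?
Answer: $-2904$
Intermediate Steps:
$J{\left(Q \right)} = Q + 2 Q^{2}$ ($J{\left(Q \right)} = \left(Q^{2} + Q^{2}\right) + Q = 2 Q^{2} + Q = Q + 2 Q^{2}$)
$v{\left(u,C \right)} = u + 2 C$ ($v{\left(u,C \right)} = \left(C + u\right) + C = u + 2 C$)
$\left(-479 - \left(- y{\left(15 \right)} + v{\left(0,7 \right)}\right)\right) J{\left(L{\left(-5 \right)} \right)} = \left(-479 + \left(9 - \left(0 + 2 \cdot 7\right)\right)\right) \left(- 2 \left(1 + 2 \left(-2\right)\right)\right) = \left(-479 + \left(9 - \left(0 + 14\right)\right)\right) \left(- 2 \left(1 - 4\right)\right) = \left(-479 + \left(9 - 14\right)\right) \left(\left(-2\right) \left(-3\right)\right) = \left(-479 + \left(9 - 14\right)\right) 6 = \left(-479 - 5\right) 6 = \left(-484\right) 6 = -2904$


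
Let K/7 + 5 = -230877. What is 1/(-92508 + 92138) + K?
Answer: -597984381/370 ≈ -1.6162e+6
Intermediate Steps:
K = -1616174 (K = -35 + 7*(-230877) = -35 - 1616139 = -1616174)
1/(-92508 + 92138) + K = 1/(-92508 + 92138) - 1616174 = 1/(-370) - 1616174 = -1/370 - 1616174 = -597984381/370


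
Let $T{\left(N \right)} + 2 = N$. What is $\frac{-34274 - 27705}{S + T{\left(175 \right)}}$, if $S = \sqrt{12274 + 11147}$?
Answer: $- \frac{10722367}{6508} + \frac{61979 \sqrt{23421}}{6508} \approx -190.1$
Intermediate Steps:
$S = \sqrt{23421} \approx 153.04$
$T{\left(N \right)} = -2 + N$
$\frac{-34274 - 27705}{S + T{\left(175 \right)}} = \frac{-34274 - 27705}{\sqrt{23421} + \left(-2 + 175\right)} = - \frac{61979}{\sqrt{23421} + 173} = - \frac{61979}{173 + \sqrt{23421}}$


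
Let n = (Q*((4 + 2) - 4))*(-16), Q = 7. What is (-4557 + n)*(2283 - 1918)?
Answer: -1745065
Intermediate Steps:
n = -224 (n = (7*((4 + 2) - 4))*(-16) = (7*(6 - 4))*(-16) = (7*2)*(-16) = 14*(-16) = -224)
(-4557 + n)*(2283 - 1918) = (-4557 - 224)*(2283 - 1918) = -4781*365 = -1745065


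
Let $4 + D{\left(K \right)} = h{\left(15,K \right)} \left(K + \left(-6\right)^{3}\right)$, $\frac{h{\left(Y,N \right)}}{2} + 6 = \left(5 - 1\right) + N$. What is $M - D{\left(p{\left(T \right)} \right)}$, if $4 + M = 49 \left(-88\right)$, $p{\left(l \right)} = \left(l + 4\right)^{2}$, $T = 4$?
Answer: $14536$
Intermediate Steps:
$h{\left(Y,N \right)} = -4 + 2 N$ ($h{\left(Y,N \right)} = -12 + 2 \left(\left(5 - 1\right) + N\right) = -12 + 2 \left(4 + N\right) = -12 + \left(8 + 2 N\right) = -4 + 2 N$)
$p{\left(l \right)} = \left(4 + l\right)^{2}$
$D{\left(K \right)} = -4 + \left(-216 + K\right) \left(-4 + 2 K\right)$ ($D{\left(K \right)} = -4 + \left(-4 + 2 K\right) \left(K + \left(-6\right)^{3}\right) = -4 + \left(-4 + 2 K\right) \left(K - 216\right) = -4 + \left(-4 + 2 K\right) \left(-216 + K\right) = -4 + \left(-216 + K\right) \left(-4 + 2 K\right)$)
$M = -4316$ ($M = -4 + 49 \left(-88\right) = -4 - 4312 = -4316$)
$M - D{\left(p{\left(T \right)} \right)} = -4316 - \left(860 - 436 \left(4 + 4\right)^{2} + 2 \left(\left(4 + 4\right)^{2}\right)^{2}\right) = -4316 - \left(860 - 436 \cdot 8^{2} + 2 \left(8^{2}\right)^{2}\right) = -4316 - \left(860 - 27904 + 2 \cdot 64^{2}\right) = -4316 - \left(860 - 27904 + 2 \cdot 4096\right) = -4316 - \left(860 - 27904 + 8192\right) = -4316 - -18852 = -4316 + 18852 = 14536$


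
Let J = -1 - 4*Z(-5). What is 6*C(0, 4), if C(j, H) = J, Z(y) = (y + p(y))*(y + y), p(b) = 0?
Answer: -1206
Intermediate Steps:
Z(y) = 2*y² (Z(y) = (y + 0)*(y + y) = y*(2*y) = 2*y²)
J = -201 (J = -1 - 8*(-5)² = -1 - 8*25 = -1 - 4*50 = -1 - 200 = -201)
C(j, H) = -201
6*C(0, 4) = 6*(-201) = -1206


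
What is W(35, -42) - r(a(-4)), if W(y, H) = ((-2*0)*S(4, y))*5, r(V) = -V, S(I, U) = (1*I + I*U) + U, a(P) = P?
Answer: -4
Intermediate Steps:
S(I, U) = I + U + I*U (S(I, U) = (I + I*U) + U = I + U + I*U)
W(y, H) = 0 (W(y, H) = ((-2*0)*(4 + y + 4*y))*5 = (0*(4 + 5*y))*5 = 0*5 = 0)
W(35, -42) - r(a(-4)) = 0 - (-1)*(-4) = 0 - 1*4 = 0 - 4 = -4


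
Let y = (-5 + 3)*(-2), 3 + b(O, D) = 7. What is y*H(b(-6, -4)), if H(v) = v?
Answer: 16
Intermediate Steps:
b(O, D) = 4 (b(O, D) = -3 + 7 = 4)
y = 4 (y = -2*(-2) = 4)
y*H(b(-6, -4)) = 4*4 = 16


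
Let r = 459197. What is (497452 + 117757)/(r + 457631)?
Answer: 615209/916828 ≈ 0.67102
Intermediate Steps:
(497452 + 117757)/(r + 457631) = (497452 + 117757)/(459197 + 457631) = 615209/916828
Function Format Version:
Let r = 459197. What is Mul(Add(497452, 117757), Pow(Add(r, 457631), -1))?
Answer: Rational(615209, 916828) ≈ 0.67102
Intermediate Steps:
Mul(Add(497452, 117757), Pow(Add(r, 457631), -1)) = Mul(Add(497452, 117757), Pow(Add(459197, 457631), -1)) = Mul(615209, Pow(916828, -1)) = Mul(615209, Rational(1, 916828)) = Rational(615209, 916828)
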